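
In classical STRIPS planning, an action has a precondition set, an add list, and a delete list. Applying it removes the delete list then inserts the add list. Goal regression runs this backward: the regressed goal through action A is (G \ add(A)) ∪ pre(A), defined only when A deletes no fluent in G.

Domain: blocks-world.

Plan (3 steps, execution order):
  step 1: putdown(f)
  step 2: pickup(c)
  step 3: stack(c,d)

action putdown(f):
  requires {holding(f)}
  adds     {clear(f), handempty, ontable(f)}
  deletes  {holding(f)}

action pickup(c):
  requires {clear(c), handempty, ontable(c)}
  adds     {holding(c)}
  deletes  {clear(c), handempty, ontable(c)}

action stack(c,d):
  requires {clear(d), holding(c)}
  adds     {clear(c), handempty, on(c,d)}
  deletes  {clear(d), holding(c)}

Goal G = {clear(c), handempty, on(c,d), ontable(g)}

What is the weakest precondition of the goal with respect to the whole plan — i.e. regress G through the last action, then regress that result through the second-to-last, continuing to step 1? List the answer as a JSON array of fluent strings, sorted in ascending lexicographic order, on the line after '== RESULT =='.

Regress step by step:
  through step 3 (stack(c,d)): drop {clear(c), handempty, on(c,d)}, keep {ontable(g)}, require {clear(d), holding(c)}
    → {clear(d), holding(c), ontable(g)}
  through step 2 (pickup(c)): drop {holding(c)}, keep {clear(d), ontable(g)}, require {clear(c), handempty, ontable(c)}
    → {clear(c), clear(d), handempty, ontable(c), ontable(g)}
  through step 1 (putdown(f)): drop {handempty}, keep {clear(c), clear(d), ontable(c), ontable(g)}, require {holding(f)}
    → {clear(c), clear(d), holding(f), ontable(c), ontable(g)}

== RESULT ==
["clear(c)", "clear(d)", "holding(f)", "ontable(c)", "ontable(g)"]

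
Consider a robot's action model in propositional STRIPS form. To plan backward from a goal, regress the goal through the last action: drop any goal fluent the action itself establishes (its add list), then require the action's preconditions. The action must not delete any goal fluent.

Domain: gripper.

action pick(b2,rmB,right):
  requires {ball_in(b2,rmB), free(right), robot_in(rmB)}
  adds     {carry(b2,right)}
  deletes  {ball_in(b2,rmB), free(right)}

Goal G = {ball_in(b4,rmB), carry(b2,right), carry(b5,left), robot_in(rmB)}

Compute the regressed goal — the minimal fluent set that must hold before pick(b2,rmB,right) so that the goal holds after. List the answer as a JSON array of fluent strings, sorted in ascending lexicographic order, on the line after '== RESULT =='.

Regress:
  G ∩ del = {}  (empty — regression defined)
  G \ add = {ball_in(b4,rmB), carry(b2,right), carry(b5,left), robot_in(rmB)} \ {carry(b2,right)} = {ball_in(b4,rmB), carry(b5,left), robot_in(rmB)}
  ∪ pre   = {ball_in(b4,rmB), carry(b5,left), robot_in(rmB)} ∪ {ball_in(b2,rmB), free(right), robot_in(rmB)}
          = {ball_in(b2,rmB), ball_in(b4,rmB), carry(b5,left), free(right), robot_in(rmB)}

== RESULT ==
["ball_in(b2,rmB)", "ball_in(b4,rmB)", "carry(b5,left)", "free(right)", "robot_in(rmB)"]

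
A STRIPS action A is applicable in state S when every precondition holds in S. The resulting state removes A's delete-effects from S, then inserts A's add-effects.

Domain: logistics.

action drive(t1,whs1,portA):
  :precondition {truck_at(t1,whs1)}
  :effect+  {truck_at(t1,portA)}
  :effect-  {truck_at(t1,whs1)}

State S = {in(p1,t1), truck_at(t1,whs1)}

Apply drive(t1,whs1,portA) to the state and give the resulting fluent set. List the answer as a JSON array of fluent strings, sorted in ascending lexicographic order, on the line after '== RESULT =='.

Progress:
  pre ⊆ S: {truck_at(t1,whs1)} ⊆ S  — applicable
  S \ del = {in(p1,t1)}
  ∪ add   = {in(p1,t1), truck_at(t1,portA)}

== RESULT ==
["in(p1,t1)", "truck_at(t1,portA)"]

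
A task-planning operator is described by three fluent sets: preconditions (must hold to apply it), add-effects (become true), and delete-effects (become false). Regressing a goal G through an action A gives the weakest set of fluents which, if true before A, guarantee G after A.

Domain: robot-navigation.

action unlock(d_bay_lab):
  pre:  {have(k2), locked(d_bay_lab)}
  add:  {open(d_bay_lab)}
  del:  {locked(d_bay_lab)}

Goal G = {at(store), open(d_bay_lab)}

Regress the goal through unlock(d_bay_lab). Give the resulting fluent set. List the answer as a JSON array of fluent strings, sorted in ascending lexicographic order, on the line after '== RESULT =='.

Compute (G \ add) ∪ pre:
  G ∩ del = {}  (empty — regression defined)
  G \ add = {at(store), open(d_bay_lab)} \ {open(d_bay_lab)} = {at(store)}
  ∪ pre   = {at(store)} ∪ {have(k2), locked(d_bay_lab)}
          = {at(store), have(k2), locked(d_bay_lab)}

== RESULT ==
["at(store)", "have(k2)", "locked(d_bay_lab)"]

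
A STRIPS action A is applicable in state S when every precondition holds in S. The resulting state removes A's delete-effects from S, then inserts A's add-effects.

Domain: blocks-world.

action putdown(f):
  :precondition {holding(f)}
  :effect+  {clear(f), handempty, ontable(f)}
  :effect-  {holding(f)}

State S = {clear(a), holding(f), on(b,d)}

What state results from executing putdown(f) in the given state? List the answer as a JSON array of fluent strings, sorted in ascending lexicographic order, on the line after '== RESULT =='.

Compute (S \ del) ∪ add:
  pre ⊆ S: {holding(f)} ⊆ S  — applicable
  S \ del = {clear(a), on(b,d)}
  ∪ add   = {clear(a), clear(f), handempty, on(b,d), ontable(f)}

== RESULT ==
["clear(a)", "clear(f)", "handempty", "on(b,d)", "ontable(f)"]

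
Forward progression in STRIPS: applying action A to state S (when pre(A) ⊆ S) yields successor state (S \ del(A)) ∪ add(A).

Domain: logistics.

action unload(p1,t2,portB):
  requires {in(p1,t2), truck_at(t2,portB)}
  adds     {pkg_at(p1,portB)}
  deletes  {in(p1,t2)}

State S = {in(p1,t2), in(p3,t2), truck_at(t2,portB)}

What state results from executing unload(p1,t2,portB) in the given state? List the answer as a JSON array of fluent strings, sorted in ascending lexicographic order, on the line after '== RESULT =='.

Progress:
  pre ⊆ S: {in(p1,t2), truck_at(t2,portB)} ⊆ S  — applicable
  S \ del = {in(p3,t2), truck_at(t2,portB)}
  ∪ add   = {in(p3,t2), pkg_at(p1,portB), truck_at(t2,portB)}

== RESULT ==
["in(p3,t2)", "pkg_at(p1,portB)", "truck_at(t2,portB)"]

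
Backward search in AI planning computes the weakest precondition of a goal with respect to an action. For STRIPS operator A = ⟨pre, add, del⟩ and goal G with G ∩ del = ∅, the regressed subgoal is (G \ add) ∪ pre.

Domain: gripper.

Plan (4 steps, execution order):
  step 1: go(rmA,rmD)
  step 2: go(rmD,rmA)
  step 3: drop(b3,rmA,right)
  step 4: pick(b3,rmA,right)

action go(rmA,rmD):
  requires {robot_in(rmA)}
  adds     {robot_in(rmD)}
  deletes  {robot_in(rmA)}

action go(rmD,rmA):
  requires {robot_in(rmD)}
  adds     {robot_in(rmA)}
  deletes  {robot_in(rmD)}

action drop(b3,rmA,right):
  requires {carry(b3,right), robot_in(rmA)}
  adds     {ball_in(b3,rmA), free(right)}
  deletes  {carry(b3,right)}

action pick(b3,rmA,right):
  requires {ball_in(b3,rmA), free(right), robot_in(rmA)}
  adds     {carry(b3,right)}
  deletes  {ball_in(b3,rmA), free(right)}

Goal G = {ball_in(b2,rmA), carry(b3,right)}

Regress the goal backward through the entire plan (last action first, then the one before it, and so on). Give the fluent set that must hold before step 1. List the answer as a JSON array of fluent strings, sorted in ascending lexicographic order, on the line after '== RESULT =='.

Work backward from the goal:
  through step 4 (pick(b3,rmA,right)): drop {carry(b3,right)}, keep {ball_in(b2,rmA)}, require {ball_in(b3,rmA), free(right), robot_in(rmA)}
    → {ball_in(b2,rmA), ball_in(b3,rmA), free(right), robot_in(rmA)}
  through step 3 (drop(b3,rmA,right)): drop {ball_in(b3,rmA), free(right)}, keep {ball_in(b2,rmA), robot_in(rmA)}, require {carry(b3,right), robot_in(rmA)}
    → {ball_in(b2,rmA), carry(b3,right), robot_in(rmA)}
  through step 2 (go(rmD,rmA)): drop {robot_in(rmA)}, keep {ball_in(b2,rmA), carry(b3,right)}, require {robot_in(rmD)}
    → {ball_in(b2,rmA), carry(b3,right), robot_in(rmD)}
  through step 1 (go(rmA,rmD)): drop {robot_in(rmD)}, keep {ball_in(b2,rmA), carry(b3,right)}, require {robot_in(rmA)}
    → {ball_in(b2,rmA), carry(b3,right), robot_in(rmA)}

== RESULT ==
["ball_in(b2,rmA)", "carry(b3,right)", "robot_in(rmA)"]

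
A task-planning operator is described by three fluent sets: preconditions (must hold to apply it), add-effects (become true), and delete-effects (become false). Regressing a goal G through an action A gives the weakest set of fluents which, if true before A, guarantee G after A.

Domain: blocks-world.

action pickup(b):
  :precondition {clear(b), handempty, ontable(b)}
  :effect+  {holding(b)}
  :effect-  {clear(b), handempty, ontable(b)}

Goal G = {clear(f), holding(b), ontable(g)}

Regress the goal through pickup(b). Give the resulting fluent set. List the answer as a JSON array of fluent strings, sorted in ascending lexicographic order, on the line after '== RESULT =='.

Compute (G \ add) ∪ pre:
  G ∩ del = {}  (empty — regression defined)
  G \ add = {clear(f), holding(b), ontable(g)} \ {holding(b)} = {clear(f), ontable(g)}
  ∪ pre   = {clear(f), ontable(g)} ∪ {clear(b), handempty, ontable(b)}
          = {clear(b), clear(f), handempty, ontable(b), ontable(g)}

== RESULT ==
["clear(b)", "clear(f)", "handempty", "ontable(b)", "ontable(g)"]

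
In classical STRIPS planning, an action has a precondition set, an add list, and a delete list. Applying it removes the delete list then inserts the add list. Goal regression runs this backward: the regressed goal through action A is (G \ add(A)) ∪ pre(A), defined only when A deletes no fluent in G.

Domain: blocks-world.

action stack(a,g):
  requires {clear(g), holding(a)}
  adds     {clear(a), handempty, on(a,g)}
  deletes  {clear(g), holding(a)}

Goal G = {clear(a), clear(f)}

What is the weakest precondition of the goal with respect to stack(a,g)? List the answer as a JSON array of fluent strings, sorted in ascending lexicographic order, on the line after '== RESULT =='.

Regress:
  G ∩ del = {}  (empty — regression defined)
  G \ add = {clear(a), clear(f)} \ {clear(a), handempty, on(a,g)} = {clear(f)}
  ∪ pre   = {clear(f)} ∪ {clear(g), holding(a)}
          = {clear(f), clear(g), holding(a)}

== RESULT ==
["clear(f)", "clear(g)", "holding(a)"]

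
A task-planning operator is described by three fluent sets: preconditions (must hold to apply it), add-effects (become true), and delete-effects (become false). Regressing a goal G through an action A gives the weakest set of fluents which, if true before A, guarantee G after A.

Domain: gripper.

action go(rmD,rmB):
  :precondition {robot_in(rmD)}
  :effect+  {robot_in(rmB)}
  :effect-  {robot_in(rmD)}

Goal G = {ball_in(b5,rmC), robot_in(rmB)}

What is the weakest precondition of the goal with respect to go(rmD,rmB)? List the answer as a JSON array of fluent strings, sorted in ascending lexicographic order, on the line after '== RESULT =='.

Compute (G \ add) ∪ pre:
  G ∩ del = {}  (empty — regression defined)
  G \ add = {ball_in(b5,rmC), robot_in(rmB)} \ {robot_in(rmB)} = {ball_in(b5,rmC)}
  ∪ pre   = {ball_in(b5,rmC)} ∪ {robot_in(rmD)}
          = {ball_in(b5,rmC), robot_in(rmD)}

== RESULT ==
["ball_in(b5,rmC)", "robot_in(rmD)"]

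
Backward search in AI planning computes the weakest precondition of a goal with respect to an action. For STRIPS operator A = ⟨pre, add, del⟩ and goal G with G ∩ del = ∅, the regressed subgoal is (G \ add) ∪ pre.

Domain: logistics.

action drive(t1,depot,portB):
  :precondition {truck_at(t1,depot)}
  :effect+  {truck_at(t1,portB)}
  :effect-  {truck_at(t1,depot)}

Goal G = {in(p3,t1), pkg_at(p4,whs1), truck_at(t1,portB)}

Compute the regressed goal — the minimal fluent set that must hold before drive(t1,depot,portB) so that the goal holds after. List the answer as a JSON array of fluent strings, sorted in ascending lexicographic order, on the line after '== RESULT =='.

Regress:
  G ∩ del = {}  (empty — regression defined)
  G \ add = {in(p3,t1), pkg_at(p4,whs1), truck_at(t1,portB)} \ {truck_at(t1,portB)} = {in(p3,t1), pkg_at(p4,whs1)}
  ∪ pre   = {in(p3,t1), pkg_at(p4,whs1)} ∪ {truck_at(t1,depot)}
          = {in(p3,t1), pkg_at(p4,whs1), truck_at(t1,depot)}

== RESULT ==
["in(p3,t1)", "pkg_at(p4,whs1)", "truck_at(t1,depot)"]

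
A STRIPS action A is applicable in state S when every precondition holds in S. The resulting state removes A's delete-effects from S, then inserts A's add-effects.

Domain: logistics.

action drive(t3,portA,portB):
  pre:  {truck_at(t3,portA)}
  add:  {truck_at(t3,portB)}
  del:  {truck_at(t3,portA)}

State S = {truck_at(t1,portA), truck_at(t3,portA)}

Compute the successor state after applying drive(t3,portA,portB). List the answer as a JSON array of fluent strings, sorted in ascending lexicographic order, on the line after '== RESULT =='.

Compute (S \ del) ∪ add:
  pre ⊆ S: {truck_at(t3,portA)} ⊆ S  — applicable
  S \ del = {truck_at(t1,portA)}
  ∪ add   = {truck_at(t1,portA), truck_at(t3,portB)}

== RESULT ==
["truck_at(t1,portA)", "truck_at(t3,portB)"]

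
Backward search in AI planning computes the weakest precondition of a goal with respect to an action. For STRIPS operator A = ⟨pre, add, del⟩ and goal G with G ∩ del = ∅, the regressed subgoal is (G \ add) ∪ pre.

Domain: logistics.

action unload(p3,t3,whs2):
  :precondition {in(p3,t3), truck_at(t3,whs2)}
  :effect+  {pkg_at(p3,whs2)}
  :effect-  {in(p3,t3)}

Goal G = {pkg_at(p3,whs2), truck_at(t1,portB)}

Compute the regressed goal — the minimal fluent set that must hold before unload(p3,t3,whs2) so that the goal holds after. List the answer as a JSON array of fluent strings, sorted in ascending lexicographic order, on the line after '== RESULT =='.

Compute (G \ add) ∪ pre:
  G ∩ del = {}  (empty — regression defined)
  G \ add = {pkg_at(p3,whs2), truck_at(t1,portB)} \ {pkg_at(p3,whs2)} = {truck_at(t1,portB)}
  ∪ pre   = {truck_at(t1,portB)} ∪ {in(p3,t3), truck_at(t3,whs2)}
          = {in(p3,t3), truck_at(t1,portB), truck_at(t3,whs2)}

== RESULT ==
["in(p3,t3)", "truck_at(t1,portB)", "truck_at(t3,whs2)"]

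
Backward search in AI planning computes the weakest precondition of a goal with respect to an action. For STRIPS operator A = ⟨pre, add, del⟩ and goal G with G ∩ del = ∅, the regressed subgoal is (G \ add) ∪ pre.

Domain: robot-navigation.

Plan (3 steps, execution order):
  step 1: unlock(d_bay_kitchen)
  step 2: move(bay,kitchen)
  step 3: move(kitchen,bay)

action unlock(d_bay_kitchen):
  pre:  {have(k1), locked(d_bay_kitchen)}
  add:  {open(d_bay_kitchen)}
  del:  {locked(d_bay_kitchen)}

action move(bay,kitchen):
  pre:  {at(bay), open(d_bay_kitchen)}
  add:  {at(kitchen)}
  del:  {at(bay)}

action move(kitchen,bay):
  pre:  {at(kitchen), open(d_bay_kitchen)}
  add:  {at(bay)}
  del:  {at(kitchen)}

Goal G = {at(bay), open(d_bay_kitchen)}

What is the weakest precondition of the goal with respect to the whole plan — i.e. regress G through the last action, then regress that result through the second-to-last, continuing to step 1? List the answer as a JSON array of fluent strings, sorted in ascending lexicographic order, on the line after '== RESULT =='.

Regress step by step:
  through step 3 (move(kitchen,bay)): drop {at(bay)}, keep {open(d_bay_kitchen)}, require {at(kitchen), open(d_bay_kitchen)}
    → {at(kitchen), open(d_bay_kitchen)}
  through step 2 (move(bay,kitchen)): drop {at(kitchen)}, keep {open(d_bay_kitchen)}, require {at(bay), open(d_bay_kitchen)}
    → {at(bay), open(d_bay_kitchen)}
  through step 1 (unlock(d_bay_kitchen)): drop {open(d_bay_kitchen)}, keep {at(bay)}, require {have(k1), locked(d_bay_kitchen)}
    → {at(bay), have(k1), locked(d_bay_kitchen)}

== RESULT ==
["at(bay)", "have(k1)", "locked(d_bay_kitchen)"]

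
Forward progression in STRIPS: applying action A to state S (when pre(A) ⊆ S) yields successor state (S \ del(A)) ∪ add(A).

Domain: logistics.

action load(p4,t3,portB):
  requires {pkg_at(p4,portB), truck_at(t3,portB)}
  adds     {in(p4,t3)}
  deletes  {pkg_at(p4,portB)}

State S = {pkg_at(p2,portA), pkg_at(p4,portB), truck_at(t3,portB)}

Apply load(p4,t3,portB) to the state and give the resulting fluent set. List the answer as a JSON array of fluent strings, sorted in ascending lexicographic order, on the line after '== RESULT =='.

Progress:
  pre ⊆ S: {pkg_at(p4,portB), truck_at(t3,portB)} ⊆ S  — applicable
  S \ del = {pkg_at(p2,portA), truck_at(t3,portB)}
  ∪ add   = {in(p4,t3), pkg_at(p2,portA), truck_at(t3,portB)}

== RESULT ==
["in(p4,t3)", "pkg_at(p2,portA)", "truck_at(t3,portB)"]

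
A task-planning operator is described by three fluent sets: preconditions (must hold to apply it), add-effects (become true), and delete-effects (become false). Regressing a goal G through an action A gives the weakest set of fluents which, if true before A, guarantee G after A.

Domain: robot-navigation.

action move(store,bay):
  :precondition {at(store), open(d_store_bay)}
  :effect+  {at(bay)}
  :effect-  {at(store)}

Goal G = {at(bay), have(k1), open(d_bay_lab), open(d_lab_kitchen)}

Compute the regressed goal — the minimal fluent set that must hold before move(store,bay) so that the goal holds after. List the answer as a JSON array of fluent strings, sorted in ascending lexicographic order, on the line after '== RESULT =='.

Compute (G \ add) ∪ pre:
  G ∩ del = {}  (empty — regression defined)
  G \ add = {at(bay), have(k1), open(d_bay_lab), open(d_lab_kitchen)} \ {at(bay)} = {have(k1), open(d_bay_lab), open(d_lab_kitchen)}
  ∪ pre   = {have(k1), open(d_bay_lab), open(d_lab_kitchen)} ∪ {at(store), open(d_store_bay)}
          = {at(store), have(k1), open(d_bay_lab), open(d_lab_kitchen), open(d_store_bay)}

== RESULT ==
["at(store)", "have(k1)", "open(d_bay_lab)", "open(d_lab_kitchen)", "open(d_store_bay)"]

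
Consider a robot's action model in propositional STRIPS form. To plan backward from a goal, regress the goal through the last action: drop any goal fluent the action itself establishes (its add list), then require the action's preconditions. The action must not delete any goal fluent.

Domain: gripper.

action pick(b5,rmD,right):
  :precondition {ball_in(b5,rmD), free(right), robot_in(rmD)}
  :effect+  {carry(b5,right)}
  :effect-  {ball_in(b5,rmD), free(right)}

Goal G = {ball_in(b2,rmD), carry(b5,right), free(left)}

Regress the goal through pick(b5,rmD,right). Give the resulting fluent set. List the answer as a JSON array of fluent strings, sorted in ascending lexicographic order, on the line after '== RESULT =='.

Regress:
  G ∩ del = {}  (empty — regression defined)
  G \ add = {ball_in(b2,rmD), carry(b5,right), free(left)} \ {carry(b5,right)} = {ball_in(b2,rmD), free(left)}
  ∪ pre   = {ball_in(b2,rmD), free(left)} ∪ {ball_in(b5,rmD), free(right), robot_in(rmD)}
          = {ball_in(b2,rmD), ball_in(b5,rmD), free(left), free(right), robot_in(rmD)}

== RESULT ==
["ball_in(b2,rmD)", "ball_in(b5,rmD)", "free(left)", "free(right)", "robot_in(rmD)"]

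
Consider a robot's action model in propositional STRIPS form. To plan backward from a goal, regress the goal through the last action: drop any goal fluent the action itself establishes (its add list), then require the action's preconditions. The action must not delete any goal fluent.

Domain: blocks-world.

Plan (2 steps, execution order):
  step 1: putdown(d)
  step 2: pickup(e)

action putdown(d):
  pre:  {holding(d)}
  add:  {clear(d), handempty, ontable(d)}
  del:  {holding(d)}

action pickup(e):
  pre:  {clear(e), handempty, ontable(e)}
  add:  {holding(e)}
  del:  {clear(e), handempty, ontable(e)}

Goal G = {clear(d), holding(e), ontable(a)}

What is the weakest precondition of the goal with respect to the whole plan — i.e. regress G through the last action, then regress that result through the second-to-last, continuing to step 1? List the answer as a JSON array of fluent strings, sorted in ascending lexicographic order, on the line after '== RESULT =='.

Work backward from the goal:
  through step 2 (pickup(e)): drop {holding(e)}, keep {clear(d), ontable(a)}, require {clear(e), handempty, ontable(e)}
    → {clear(d), clear(e), handempty, ontable(a), ontable(e)}
  through step 1 (putdown(d)): drop {clear(d), handempty}, keep {clear(e), ontable(a), ontable(e)}, require {holding(d)}
    → {clear(e), holding(d), ontable(a), ontable(e)}

== RESULT ==
["clear(e)", "holding(d)", "ontable(a)", "ontable(e)"]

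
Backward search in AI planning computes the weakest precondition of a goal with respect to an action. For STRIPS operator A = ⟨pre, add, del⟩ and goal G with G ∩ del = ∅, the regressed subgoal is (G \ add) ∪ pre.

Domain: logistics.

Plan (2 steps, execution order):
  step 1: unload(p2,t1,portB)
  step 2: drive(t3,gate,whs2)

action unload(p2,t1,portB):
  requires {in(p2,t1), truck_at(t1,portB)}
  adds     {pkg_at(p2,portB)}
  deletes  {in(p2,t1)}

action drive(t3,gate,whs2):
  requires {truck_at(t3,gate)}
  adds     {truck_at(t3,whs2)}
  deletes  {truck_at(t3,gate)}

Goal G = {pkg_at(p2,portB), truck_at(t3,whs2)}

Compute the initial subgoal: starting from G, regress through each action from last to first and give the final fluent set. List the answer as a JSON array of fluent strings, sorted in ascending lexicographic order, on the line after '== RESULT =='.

Work backward from the goal:
  through step 2 (drive(t3,gate,whs2)): drop {truck_at(t3,whs2)}, keep {pkg_at(p2,portB)}, require {truck_at(t3,gate)}
    → {pkg_at(p2,portB), truck_at(t3,gate)}
  through step 1 (unload(p2,t1,portB)): drop {pkg_at(p2,portB)}, keep {truck_at(t3,gate)}, require {in(p2,t1), truck_at(t1,portB)}
    → {in(p2,t1), truck_at(t1,portB), truck_at(t3,gate)}

== RESULT ==
["in(p2,t1)", "truck_at(t1,portB)", "truck_at(t3,gate)"]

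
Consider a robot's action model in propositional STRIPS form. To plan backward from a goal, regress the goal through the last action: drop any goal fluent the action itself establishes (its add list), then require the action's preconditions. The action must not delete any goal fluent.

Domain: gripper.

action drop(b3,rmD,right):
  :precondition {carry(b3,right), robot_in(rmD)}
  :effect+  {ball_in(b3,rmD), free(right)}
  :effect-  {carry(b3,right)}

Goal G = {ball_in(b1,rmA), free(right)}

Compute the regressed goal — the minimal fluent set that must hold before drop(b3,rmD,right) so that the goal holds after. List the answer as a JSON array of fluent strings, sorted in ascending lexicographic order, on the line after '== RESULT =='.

Regress:
  G ∩ del = {}  (empty — regression defined)
  G \ add = {ball_in(b1,rmA), free(right)} \ {ball_in(b3,rmD), free(right)} = {ball_in(b1,rmA)}
  ∪ pre   = {ball_in(b1,rmA)} ∪ {carry(b3,right), robot_in(rmD)}
          = {ball_in(b1,rmA), carry(b3,right), robot_in(rmD)}

== RESULT ==
["ball_in(b1,rmA)", "carry(b3,right)", "robot_in(rmD)"]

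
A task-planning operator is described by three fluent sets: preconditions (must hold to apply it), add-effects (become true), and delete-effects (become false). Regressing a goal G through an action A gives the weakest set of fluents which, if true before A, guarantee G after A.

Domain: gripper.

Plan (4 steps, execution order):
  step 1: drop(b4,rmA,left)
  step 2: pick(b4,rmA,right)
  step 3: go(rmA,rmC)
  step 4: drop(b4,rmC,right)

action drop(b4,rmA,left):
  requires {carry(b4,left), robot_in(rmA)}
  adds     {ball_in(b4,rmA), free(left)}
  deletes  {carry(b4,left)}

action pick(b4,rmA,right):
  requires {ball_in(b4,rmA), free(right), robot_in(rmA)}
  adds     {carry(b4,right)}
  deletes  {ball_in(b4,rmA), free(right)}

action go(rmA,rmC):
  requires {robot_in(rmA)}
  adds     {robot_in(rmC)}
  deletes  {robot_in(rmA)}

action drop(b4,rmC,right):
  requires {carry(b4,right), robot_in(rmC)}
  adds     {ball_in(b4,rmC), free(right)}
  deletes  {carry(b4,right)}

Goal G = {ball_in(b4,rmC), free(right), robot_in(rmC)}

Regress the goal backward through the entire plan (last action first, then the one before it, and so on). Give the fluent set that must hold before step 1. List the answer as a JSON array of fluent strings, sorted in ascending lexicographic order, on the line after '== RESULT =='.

Work backward from the goal:
  through step 4 (drop(b4,rmC,right)): drop {ball_in(b4,rmC), free(right)}, keep {robot_in(rmC)}, require {carry(b4,right), robot_in(rmC)}
    → {carry(b4,right), robot_in(rmC)}
  through step 3 (go(rmA,rmC)): drop {robot_in(rmC)}, keep {carry(b4,right)}, require {robot_in(rmA)}
    → {carry(b4,right), robot_in(rmA)}
  through step 2 (pick(b4,rmA,right)): drop {carry(b4,right)}, keep {robot_in(rmA)}, require {ball_in(b4,rmA), free(right), robot_in(rmA)}
    → {ball_in(b4,rmA), free(right), robot_in(rmA)}
  through step 1 (drop(b4,rmA,left)): drop {ball_in(b4,rmA)}, keep {free(right), robot_in(rmA)}, require {carry(b4,left), robot_in(rmA)}
    → {carry(b4,left), free(right), robot_in(rmA)}

== RESULT ==
["carry(b4,left)", "free(right)", "robot_in(rmA)"]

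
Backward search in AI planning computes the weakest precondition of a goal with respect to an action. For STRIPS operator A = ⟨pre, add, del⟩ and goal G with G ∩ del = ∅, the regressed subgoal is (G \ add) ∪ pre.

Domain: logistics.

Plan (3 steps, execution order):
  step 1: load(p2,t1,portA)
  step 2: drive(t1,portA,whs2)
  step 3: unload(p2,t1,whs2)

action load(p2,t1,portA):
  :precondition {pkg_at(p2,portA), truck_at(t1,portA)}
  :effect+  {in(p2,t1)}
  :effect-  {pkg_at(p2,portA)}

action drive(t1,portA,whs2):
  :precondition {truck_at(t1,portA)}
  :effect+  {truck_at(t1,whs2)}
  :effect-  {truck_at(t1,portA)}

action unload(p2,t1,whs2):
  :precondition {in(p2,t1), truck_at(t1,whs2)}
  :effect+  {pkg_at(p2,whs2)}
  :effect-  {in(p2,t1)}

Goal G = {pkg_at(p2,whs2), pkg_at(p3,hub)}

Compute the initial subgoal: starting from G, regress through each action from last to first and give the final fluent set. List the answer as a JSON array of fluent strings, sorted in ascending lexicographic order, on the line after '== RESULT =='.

Work backward from the goal:
  through step 3 (unload(p2,t1,whs2)): drop {pkg_at(p2,whs2)}, keep {pkg_at(p3,hub)}, require {in(p2,t1), truck_at(t1,whs2)}
    → {in(p2,t1), pkg_at(p3,hub), truck_at(t1,whs2)}
  through step 2 (drive(t1,portA,whs2)): drop {truck_at(t1,whs2)}, keep {in(p2,t1), pkg_at(p3,hub)}, require {truck_at(t1,portA)}
    → {in(p2,t1), pkg_at(p3,hub), truck_at(t1,portA)}
  through step 1 (load(p2,t1,portA)): drop {in(p2,t1)}, keep {pkg_at(p3,hub), truck_at(t1,portA)}, require {pkg_at(p2,portA), truck_at(t1,portA)}
    → {pkg_at(p2,portA), pkg_at(p3,hub), truck_at(t1,portA)}

== RESULT ==
["pkg_at(p2,portA)", "pkg_at(p3,hub)", "truck_at(t1,portA)"]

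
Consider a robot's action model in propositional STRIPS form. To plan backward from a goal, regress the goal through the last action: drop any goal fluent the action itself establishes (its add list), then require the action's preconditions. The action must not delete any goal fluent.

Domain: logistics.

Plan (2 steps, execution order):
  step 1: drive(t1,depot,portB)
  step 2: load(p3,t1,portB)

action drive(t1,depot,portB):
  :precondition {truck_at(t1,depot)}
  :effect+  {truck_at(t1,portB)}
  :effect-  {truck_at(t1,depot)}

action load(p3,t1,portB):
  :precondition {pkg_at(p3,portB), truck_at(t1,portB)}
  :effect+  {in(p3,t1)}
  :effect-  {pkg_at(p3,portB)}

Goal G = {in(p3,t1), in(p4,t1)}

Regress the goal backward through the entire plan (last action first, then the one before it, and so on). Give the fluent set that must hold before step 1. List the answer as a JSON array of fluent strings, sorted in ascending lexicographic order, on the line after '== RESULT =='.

Work backward from the goal:
  through step 2 (load(p3,t1,portB)): drop {in(p3,t1)}, keep {in(p4,t1)}, require {pkg_at(p3,portB), truck_at(t1,portB)}
    → {in(p4,t1), pkg_at(p3,portB), truck_at(t1,portB)}
  through step 1 (drive(t1,depot,portB)): drop {truck_at(t1,portB)}, keep {in(p4,t1), pkg_at(p3,portB)}, require {truck_at(t1,depot)}
    → {in(p4,t1), pkg_at(p3,portB), truck_at(t1,depot)}

== RESULT ==
["in(p4,t1)", "pkg_at(p3,portB)", "truck_at(t1,depot)"]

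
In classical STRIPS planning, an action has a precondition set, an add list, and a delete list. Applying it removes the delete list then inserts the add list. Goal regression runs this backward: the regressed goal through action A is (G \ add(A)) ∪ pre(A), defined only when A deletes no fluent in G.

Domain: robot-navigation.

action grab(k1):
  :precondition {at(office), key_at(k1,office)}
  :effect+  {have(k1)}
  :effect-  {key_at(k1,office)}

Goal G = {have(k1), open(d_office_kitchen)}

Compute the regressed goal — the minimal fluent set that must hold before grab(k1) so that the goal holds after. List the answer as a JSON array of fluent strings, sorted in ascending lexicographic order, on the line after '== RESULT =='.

Regress:
  G ∩ del = {}  (empty — regression defined)
  G \ add = {have(k1), open(d_office_kitchen)} \ {have(k1)} = {open(d_office_kitchen)}
  ∪ pre   = {open(d_office_kitchen)} ∪ {at(office), key_at(k1,office)}
          = {at(office), key_at(k1,office), open(d_office_kitchen)}

== RESULT ==
["at(office)", "key_at(k1,office)", "open(d_office_kitchen)"]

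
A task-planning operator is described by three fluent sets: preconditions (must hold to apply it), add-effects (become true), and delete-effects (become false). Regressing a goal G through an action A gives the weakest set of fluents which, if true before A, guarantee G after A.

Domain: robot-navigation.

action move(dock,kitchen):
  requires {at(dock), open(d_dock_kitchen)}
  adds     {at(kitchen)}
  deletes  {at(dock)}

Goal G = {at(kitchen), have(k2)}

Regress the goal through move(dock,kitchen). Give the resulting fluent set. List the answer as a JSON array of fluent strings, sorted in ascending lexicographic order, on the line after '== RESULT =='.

Regress:
  G ∩ del = {}  (empty — regression defined)
  G \ add = {at(kitchen), have(k2)} \ {at(kitchen)} = {have(k2)}
  ∪ pre   = {have(k2)} ∪ {at(dock), open(d_dock_kitchen)}
          = {at(dock), have(k2), open(d_dock_kitchen)}

== RESULT ==
["at(dock)", "have(k2)", "open(d_dock_kitchen)"]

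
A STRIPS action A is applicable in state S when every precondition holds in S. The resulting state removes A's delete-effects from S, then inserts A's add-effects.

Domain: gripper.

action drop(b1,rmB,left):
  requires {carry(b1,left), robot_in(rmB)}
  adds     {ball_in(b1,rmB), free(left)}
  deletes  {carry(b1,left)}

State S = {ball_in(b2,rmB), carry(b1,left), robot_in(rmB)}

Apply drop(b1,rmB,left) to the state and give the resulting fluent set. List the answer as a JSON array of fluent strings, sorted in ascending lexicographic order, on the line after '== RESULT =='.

Progress:
  pre ⊆ S: {carry(b1,left), robot_in(rmB)} ⊆ S  — applicable
  S \ del = {ball_in(b2,rmB), robot_in(rmB)}
  ∪ add   = {ball_in(b1,rmB), ball_in(b2,rmB), free(left), robot_in(rmB)}

== RESULT ==
["ball_in(b1,rmB)", "ball_in(b2,rmB)", "free(left)", "robot_in(rmB)"]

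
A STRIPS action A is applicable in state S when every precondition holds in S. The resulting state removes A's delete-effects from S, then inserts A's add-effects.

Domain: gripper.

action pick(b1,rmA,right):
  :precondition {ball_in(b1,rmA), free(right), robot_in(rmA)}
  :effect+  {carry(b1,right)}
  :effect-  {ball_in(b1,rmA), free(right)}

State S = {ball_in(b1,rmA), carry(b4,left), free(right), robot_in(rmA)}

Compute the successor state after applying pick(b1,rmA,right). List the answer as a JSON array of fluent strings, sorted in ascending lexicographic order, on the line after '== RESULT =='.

Compute (S \ del) ∪ add:
  pre ⊆ S: {ball_in(b1,rmA), free(right), robot_in(rmA)} ⊆ S  — applicable
  S \ del = {carry(b4,left), robot_in(rmA)}
  ∪ add   = {carry(b1,right), carry(b4,left), robot_in(rmA)}

== RESULT ==
["carry(b1,right)", "carry(b4,left)", "robot_in(rmA)"]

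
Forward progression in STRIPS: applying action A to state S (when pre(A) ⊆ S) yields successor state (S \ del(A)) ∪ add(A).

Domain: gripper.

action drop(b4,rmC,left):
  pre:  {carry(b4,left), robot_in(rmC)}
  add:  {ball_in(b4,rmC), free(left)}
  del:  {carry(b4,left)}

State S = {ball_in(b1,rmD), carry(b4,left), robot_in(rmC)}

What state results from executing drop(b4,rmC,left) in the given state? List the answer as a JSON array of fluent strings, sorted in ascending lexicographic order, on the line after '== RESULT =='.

Progress:
  pre ⊆ S: {carry(b4,left), robot_in(rmC)} ⊆ S  — applicable
  S \ del = {ball_in(b1,rmD), robot_in(rmC)}
  ∪ add   = {ball_in(b1,rmD), ball_in(b4,rmC), free(left), robot_in(rmC)}

== RESULT ==
["ball_in(b1,rmD)", "ball_in(b4,rmC)", "free(left)", "robot_in(rmC)"]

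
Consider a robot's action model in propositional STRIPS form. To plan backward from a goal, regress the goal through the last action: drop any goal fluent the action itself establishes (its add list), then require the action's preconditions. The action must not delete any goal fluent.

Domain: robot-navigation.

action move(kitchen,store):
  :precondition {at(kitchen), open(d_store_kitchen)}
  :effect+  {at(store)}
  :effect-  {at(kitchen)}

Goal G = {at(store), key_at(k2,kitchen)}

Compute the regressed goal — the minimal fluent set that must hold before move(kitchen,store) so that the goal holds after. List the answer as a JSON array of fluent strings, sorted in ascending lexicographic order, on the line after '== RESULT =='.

Regress:
  G ∩ del = {}  (empty — regression defined)
  G \ add = {at(store), key_at(k2,kitchen)} \ {at(store)} = {key_at(k2,kitchen)}
  ∪ pre   = {key_at(k2,kitchen)} ∪ {at(kitchen), open(d_store_kitchen)}
          = {at(kitchen), key_at(k2,kitchen), open(d_store_kitchen)}

== RESULT ==
["at(kitchen)", "key_at(k2,kitchen)", "open(d_store_kitchen)"]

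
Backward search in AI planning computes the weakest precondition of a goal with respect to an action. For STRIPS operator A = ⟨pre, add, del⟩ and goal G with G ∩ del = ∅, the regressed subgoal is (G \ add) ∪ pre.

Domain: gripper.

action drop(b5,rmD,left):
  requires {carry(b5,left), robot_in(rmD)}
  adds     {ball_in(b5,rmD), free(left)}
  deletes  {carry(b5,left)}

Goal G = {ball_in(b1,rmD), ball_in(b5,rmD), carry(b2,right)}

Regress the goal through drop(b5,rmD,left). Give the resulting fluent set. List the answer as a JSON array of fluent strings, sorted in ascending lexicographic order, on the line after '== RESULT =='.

Regress:
  G ∩ del = {}  (empty — regression defined)
  G \ add = {ball_in(b1,rmD), ball_in(b5,rmD), carry(b2,right)} \ {ball_in(b5,rmD), free(left)} = {ball_in(b1,rmD), carry(b2,right)}
  ∪ pre   = {ball_in(b1,rmD), carry(b2,right)} ∪ {carry(b5,left), robot_in(rmD)}
          = {ball_in(b1,rmD), carry(b2,right), carry(b5,left), robot_in(rmD)}

== RESULT ==
["ball_in(b1,rmD)", "carry(b2,right)", "carry(b5,left)", "robot_in(rmD)"]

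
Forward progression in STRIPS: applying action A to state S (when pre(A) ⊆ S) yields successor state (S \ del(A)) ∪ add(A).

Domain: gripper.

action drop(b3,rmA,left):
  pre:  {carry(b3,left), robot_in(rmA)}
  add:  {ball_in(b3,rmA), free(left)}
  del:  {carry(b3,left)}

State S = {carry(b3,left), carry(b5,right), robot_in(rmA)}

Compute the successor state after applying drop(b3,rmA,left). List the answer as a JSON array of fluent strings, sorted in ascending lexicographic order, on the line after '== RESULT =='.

Progress:
  pre ⊆ S: {carry(b3,left), robot_in(rmA)} ⊆ S  — applicable
  S \ del = {carry(b5,right), robot_in(rmA)}
  ∪ add   = {ball_in(b3,rmA), carry(b5,right), free(left), robot_in(rmA)}

== RESULT ==
["ball_in(b3,rmA)", "carry(b5,right)", "free(left)", "robot_in(rmA)"]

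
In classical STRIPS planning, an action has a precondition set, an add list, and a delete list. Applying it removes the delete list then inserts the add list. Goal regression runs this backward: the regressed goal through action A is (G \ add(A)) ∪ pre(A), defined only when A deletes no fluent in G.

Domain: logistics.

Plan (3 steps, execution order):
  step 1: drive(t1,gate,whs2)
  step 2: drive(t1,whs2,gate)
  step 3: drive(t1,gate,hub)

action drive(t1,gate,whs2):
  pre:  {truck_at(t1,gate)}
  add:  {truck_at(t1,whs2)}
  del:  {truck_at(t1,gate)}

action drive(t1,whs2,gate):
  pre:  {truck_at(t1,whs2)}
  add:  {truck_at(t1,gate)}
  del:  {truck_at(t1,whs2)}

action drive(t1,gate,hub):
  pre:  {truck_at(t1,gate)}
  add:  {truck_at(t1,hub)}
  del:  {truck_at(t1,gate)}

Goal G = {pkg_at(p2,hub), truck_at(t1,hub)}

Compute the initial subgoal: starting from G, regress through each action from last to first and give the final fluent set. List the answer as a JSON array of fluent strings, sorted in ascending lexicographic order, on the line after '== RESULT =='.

Regress step by step:
  through step 3 (drive(t1,gate,hub)): drop {truck_at(t1,hub)}, keep {pkg_at(p2,hub)}, require {truck_at(t1,gate)}
    → {pkg_at(p2,hub), truck_at(t1,gate)}
  through step 2 (drive(t1,whs2,gate)): drop {truck_at(t1,gate)}, keep {pkg_at(p2,hub)}, require {truck_at(t1,whs2)}
    → {pkg_at(p2,hub), truck_at(t1,whs2)}
  through step 1 (drive(t1,gate,whs2)): drop {truck_at(t1,whs2)}, keep {pkg_at(p2,hub)}, require {truck_at(t1,gate)}
    → {pkg_at(p2,hub), truck_at(t1,gate)}

== RESULT ==
["pkg_at(p2,hub)", "truck_at(t1,gate)"]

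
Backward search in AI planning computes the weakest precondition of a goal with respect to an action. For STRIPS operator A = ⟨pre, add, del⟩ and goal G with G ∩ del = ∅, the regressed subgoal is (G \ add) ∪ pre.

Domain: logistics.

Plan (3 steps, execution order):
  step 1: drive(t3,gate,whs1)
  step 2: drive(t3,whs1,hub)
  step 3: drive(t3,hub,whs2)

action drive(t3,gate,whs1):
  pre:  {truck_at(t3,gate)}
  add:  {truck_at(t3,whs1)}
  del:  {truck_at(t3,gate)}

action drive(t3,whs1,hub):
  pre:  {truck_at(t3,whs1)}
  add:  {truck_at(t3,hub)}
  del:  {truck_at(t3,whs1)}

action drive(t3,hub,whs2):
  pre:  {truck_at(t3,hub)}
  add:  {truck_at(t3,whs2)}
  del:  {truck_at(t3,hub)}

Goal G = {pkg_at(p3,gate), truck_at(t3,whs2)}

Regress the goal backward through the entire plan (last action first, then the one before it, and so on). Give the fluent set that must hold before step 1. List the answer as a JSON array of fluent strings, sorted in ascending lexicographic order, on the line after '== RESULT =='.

Work backward from the goal:
  through step 3 (drive(t3,hub,whs2)): drop {truck_at(t3,whs2)}, keep {pkg_at(p3,gate)}, require {truck_at(t3,hub)}
    → {pkg_at(p3,gate), truck_at(t3,hub)}
  through step 2 (drive(t3,whs1,hub)): drop {truck_at(t3,hub)}, keep {pkg_at(p3,gate)}, require {truck_at(t3,whs1)}
    → {pkg_at(p3,gate), truck_at(t3,whs1)}
  through step 1 (drive(t3,gate,whs1)): drop {truck_at(t3,whs1)}, keep {pkg_at(p3,gate)}, require {truck_at(t3,gate)}
    → {pkg_at(p3,gate), truck_at(t3,gate)}

== RESULT ==
["pkg_at(p3,gate)", "truck_at(t3,gate)"]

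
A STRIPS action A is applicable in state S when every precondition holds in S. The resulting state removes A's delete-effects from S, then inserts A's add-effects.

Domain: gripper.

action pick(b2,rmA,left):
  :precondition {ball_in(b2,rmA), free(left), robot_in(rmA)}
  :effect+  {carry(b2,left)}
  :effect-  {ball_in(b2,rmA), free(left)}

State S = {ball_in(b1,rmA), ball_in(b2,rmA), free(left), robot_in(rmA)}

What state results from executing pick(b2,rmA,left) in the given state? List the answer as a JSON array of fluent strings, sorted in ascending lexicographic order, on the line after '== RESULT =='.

Progress:
  pre ⊆ S: {ball_in(b2,rmA), free(left), robot_in(rmA)} ⊆ S  — applicable
  S \ del = {ball_in(b1,rmA), robot_in(rmA)}
  ∪ add   = {ball_in(b1,rmA), carry(b2,left), robot_in(rmA)}

== RESULT ==
["ball_in(b1,rmA)", "carry(b2,left)", "robot_in(rmA)"]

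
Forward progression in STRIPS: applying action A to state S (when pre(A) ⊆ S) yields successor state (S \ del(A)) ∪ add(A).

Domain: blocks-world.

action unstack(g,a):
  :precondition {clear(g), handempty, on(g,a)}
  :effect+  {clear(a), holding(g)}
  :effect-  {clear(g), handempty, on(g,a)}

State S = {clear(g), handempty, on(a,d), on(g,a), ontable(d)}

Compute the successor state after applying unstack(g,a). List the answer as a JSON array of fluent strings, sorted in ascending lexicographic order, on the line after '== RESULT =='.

Progress:
  pre ⊆ S: {clear(g), handempty, on(g,a)} ⊆ S  — applicable
  S \ del = {on(a,d), ontable(d)}
  ∪ add   = {clear(a), holding(g), on(a,d), ontable(d)}

== RESULT ==
["clear(a)", "holding(g)", "on(a,d)", "ontable(d)"]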